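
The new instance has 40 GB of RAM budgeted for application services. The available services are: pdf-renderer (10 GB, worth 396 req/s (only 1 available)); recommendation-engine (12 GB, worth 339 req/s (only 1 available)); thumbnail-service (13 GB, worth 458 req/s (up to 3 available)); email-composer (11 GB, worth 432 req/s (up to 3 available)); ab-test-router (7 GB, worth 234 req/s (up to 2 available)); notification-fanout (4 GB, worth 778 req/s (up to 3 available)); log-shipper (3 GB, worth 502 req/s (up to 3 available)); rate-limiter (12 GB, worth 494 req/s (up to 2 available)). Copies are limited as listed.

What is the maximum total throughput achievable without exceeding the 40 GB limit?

Density check — notification-fanout 194.50, log-shipper 167.33, rate-limiter 41.17, pdf-renderer 39.60 are the best per GB.
Ab-test-router + 3×notification-fanout + 3×log-shipper + rate-limiter uses 40 of the 40 GB and totals 4568.

4568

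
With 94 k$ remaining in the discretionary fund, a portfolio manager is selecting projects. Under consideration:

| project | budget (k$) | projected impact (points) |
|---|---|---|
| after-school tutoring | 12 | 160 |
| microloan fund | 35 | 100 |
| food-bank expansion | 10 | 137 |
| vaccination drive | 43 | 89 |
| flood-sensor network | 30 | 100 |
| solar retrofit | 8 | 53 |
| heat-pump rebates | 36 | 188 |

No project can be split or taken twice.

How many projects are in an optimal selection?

4

The maximum projected impact within 94 k$ is 585.
after-school tutoring + microloan fund + food-bank expansion + heat-pump rebates hits 585 at 93 k$.
All optima have 4 projects.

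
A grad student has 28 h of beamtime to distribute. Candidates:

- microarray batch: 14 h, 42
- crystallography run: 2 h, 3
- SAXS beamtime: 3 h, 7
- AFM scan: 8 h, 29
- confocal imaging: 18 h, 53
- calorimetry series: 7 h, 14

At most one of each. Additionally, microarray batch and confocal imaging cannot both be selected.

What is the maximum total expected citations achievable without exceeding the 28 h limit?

Density check — AFM scan 3.62, microarray batch 3.00, confocal imaging 2.94 are the best per h.
Greedy by ratio would take microarray batch + crystallography run + SAXS beamtime + AFM scan: 27 h used, total 81.
The 17 h tied up in microarray batch and SAXS beamtime is better spent on confocal imaging — total rises to 85 (28 h).
Next best is AFM scan + confocal imaging at 82 (26 h) — short by 3.

85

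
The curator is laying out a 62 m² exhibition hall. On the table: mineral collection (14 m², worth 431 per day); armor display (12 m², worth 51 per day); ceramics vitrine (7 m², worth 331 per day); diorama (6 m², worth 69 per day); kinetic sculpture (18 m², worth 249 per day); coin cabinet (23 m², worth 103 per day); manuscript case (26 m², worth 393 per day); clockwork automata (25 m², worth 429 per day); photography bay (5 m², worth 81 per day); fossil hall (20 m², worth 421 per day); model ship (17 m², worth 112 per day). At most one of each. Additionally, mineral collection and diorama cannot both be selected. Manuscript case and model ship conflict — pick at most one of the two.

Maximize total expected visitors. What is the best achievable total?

Density check — ceramics vitrine 47.29, mineral collection 30.79, fossil hall 21.05, clockwork automata 17.16 are the best per m².
Mineral collection + ceramics vitrine + kinetic sculpture + fossil hall uses 59 of the 62 m² and totals 1432.
Nothing else feasible within 62 m² beats 1432.

1432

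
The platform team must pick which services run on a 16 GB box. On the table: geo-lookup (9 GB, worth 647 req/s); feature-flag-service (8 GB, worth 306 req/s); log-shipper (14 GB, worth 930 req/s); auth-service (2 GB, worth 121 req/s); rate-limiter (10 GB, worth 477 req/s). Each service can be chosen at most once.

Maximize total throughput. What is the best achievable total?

1051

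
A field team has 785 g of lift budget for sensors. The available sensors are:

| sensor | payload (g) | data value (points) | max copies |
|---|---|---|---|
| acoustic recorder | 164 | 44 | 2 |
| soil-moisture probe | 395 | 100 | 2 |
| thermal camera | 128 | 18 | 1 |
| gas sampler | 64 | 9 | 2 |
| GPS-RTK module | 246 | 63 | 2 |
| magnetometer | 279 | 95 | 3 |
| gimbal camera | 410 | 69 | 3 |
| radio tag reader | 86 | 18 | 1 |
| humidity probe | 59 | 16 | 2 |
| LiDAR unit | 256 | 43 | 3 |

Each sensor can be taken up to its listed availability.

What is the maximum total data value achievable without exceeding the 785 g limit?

By data value per g: magnetometer 0.34, humidity probe 0.27, acoustic recorder 0.27 lead.
Greedy by ratio would take 2×magnetometer + radio tag reader + 2×humidity probe: 762 g used, total 240.
The 145 g tied up in radio tag reader and humidity probe is better spent on acoustic recorder — total rises to 250 (781 g).

250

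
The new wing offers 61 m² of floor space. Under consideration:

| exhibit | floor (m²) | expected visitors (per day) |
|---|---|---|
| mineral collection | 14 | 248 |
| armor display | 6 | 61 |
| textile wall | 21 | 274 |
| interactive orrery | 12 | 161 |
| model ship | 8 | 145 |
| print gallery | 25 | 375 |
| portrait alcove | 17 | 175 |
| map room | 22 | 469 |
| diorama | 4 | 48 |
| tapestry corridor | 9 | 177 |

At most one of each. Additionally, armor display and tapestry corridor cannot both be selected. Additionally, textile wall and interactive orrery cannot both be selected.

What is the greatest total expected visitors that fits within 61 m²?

1103

Taking the top-ratio exhibits first gives mineral collection + model ship + map room + diorama + tapestry corridor for 1087 (57 m²).
Dropping model ship frees 8 m²; slotting in interactive orrery (12 m²) lifts the total to 1103 at 61 m².
The closest alternative, mineral collection + print gallery + map room, reaches only 1092.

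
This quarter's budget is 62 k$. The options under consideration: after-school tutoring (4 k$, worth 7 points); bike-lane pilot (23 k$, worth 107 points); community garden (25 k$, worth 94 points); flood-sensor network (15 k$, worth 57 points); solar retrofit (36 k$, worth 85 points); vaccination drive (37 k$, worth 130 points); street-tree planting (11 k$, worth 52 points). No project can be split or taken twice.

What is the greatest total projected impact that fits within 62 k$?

Taking the top-ratio projects first gives after-school tutoring + bike-lane pilot + flood-sensor network + street-tree planting for 223 (53 k$).
The 19 k$ tied up in after-school tutoring and flood-sensor network is better spent on community garden — total rises to 253 (59 k$).
No other feasible combination exceeds 253.

253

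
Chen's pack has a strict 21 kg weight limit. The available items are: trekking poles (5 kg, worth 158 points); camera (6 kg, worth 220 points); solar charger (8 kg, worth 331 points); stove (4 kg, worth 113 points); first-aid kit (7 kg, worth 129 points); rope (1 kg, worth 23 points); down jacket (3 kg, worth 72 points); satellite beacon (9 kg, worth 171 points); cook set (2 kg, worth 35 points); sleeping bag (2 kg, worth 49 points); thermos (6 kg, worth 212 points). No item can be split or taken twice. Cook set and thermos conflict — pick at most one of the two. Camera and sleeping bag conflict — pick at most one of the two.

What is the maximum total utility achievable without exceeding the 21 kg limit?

Density check — solar charger 41.38, camera 36.67, thermos 35.33, trekking poles 31.60 are the best per kg.
Taking camera + solar charger + rope + thermos: 21 kg used, 786 in utility.

786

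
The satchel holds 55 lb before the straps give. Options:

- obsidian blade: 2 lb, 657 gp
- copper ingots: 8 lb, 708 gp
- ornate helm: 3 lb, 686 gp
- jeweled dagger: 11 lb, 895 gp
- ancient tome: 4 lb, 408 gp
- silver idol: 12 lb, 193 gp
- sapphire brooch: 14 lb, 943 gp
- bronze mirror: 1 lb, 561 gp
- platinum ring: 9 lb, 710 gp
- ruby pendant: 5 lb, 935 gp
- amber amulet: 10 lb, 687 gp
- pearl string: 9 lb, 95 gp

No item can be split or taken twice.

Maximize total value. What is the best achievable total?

6247

Ranking by ratio (value/lb): bronze mirror 561.00, obsidian blade 328.50, ornate helm 228.67, ruby pendant 187.00.
Obsidian blade + copper ingots + ornate helm + jeweled dagger + ancient tome + bronze mirror + platinum ring + ruby pendant + amber amulet uses 53 of the 55 lb and totals 6247.
That's the maximum — no swap from here does better than 6247.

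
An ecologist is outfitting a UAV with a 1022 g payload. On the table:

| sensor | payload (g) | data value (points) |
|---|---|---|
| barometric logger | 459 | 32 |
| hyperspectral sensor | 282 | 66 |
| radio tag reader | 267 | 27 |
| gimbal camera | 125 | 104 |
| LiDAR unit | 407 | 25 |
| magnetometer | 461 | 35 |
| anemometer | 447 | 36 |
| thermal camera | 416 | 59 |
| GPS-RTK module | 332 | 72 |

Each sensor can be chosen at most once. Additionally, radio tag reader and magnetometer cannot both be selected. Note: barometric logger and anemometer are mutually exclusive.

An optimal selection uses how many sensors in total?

Optimal total is 269.
hyperspectral sensor + radio tag reader + gimbal camera + GPS-RTK module hits 269 at 1006 g.
Every optimal selection uses 4 sensors.

4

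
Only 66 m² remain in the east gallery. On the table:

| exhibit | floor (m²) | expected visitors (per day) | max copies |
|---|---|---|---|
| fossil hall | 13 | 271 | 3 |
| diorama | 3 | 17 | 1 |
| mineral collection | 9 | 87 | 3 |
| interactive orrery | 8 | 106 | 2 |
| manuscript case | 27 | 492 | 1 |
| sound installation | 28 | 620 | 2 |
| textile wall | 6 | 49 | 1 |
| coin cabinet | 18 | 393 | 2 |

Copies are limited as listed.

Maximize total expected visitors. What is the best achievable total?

1406

Filling by ratio: interactive orrery + 2×sound installation for 1346, with 2 m² left unused.
Replace interactive orrery and sound installation with 2×coin cabinet: the trade gains 60 net, giving 1406 at 64 m².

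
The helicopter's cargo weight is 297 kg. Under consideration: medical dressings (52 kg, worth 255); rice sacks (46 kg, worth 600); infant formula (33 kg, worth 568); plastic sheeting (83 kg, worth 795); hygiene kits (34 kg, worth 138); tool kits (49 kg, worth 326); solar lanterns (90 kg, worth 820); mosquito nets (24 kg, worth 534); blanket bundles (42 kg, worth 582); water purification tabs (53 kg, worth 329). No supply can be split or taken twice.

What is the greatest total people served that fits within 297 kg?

3433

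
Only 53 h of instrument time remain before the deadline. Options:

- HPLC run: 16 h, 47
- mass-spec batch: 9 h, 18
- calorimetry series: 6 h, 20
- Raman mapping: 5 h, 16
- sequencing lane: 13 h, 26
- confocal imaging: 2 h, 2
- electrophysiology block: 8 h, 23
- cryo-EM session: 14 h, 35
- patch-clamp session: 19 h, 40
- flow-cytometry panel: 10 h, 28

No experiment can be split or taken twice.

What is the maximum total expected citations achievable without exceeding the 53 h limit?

149

Taking the top-ratio experiments first gives HPLC run + calorimetry series + Raman mapping + confocal imaging + electrophysiology block + flow-cytometry panel for 136 (47 h).
The 8 h tied up in calorimetry series and confocal imaging is better spent on cryo-EM session — total rises to 149 (53 h).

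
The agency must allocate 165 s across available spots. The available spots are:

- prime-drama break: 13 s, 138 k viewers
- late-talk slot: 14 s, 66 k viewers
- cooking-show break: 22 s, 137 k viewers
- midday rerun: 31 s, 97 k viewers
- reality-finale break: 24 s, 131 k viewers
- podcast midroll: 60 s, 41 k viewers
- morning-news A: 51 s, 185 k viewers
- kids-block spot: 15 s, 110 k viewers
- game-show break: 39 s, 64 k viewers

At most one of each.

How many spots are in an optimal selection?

The maximum expected reach within 165 s is 798.
prime-drama break + cooking-show break + midday rerun + reality-finale break + morning-news A + kids-block spot hits 798 at 156 s.
Any selection reaching 798 contains exactly 6 spots.

6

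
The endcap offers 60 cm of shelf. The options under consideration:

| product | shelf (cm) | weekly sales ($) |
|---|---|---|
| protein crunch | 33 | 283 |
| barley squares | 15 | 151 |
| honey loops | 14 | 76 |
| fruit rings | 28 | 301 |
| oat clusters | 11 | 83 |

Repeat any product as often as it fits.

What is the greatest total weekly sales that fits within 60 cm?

604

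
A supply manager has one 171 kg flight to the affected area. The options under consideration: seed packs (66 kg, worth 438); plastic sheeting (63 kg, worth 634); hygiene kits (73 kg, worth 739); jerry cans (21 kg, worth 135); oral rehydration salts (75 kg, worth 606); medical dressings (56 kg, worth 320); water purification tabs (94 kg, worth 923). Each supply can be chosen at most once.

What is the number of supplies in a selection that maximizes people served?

2

Optimal total is 1662.
For example hygiene kits + water purification tabs achieves it, using 167 kg.
Every optimal selection uses 2 supplies.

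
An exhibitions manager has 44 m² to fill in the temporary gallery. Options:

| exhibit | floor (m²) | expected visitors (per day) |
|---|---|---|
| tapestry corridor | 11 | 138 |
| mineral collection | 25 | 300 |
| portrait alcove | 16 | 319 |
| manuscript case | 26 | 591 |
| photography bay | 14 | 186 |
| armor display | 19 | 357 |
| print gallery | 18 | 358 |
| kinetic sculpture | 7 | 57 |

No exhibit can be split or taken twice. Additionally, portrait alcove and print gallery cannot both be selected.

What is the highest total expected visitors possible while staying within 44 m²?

949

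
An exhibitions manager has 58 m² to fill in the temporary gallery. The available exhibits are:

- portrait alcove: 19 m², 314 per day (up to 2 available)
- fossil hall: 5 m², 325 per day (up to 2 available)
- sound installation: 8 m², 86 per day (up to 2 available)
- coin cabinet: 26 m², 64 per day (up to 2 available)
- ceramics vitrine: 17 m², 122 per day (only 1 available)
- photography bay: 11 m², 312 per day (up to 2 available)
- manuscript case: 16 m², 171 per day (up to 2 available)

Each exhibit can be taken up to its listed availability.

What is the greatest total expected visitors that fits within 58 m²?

1588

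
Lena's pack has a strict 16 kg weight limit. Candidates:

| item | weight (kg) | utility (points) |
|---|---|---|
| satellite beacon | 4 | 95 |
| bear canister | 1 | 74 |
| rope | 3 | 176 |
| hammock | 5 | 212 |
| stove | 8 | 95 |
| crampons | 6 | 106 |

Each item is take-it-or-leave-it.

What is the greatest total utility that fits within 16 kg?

568

The ratio heuristic lands on satellite beacon + bear canister + rope + hammock (557) but leaves 3 kg idle.
Dropping satellite beacon frees 4 kg; slotting in crampons (6 kg) lifts the total to 568 at 15 kg.
An exhaustive check of the 64 subsets confirms 568.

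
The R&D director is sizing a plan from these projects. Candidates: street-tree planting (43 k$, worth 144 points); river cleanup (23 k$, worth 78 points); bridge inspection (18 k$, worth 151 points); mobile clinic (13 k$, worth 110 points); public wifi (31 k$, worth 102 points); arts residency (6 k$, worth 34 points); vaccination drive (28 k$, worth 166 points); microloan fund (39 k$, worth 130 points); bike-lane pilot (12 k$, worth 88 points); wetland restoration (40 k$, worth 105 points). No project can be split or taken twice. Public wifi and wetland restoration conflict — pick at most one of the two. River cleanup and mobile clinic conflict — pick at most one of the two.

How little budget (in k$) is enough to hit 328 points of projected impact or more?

Look for the lowest-budget combination reaching 328.
Taking bridge inspection + mobile clinic + bike-lane pilot gives 349 (≥ 328) for 43 k$.
No combination under 43 k$ hits 328.

43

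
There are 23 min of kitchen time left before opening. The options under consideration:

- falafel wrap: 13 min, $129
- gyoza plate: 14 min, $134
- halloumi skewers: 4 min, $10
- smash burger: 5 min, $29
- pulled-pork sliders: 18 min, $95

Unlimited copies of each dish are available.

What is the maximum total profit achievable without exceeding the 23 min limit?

187

Density check — falafel wrap 9.92, gyoza plate 9.57, smash burger 5.80 are the best per min.
Falafel wrap + 2×smash burger uses 23 of the 23 min and totals 187.
That's the maximum — no swap from here does better than 187.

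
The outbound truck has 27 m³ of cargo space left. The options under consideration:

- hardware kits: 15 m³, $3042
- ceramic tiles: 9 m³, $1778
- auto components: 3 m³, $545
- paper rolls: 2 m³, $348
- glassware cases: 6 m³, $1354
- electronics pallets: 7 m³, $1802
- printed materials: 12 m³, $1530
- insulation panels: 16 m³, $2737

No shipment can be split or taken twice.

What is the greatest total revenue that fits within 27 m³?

Best packing: ceramic tiles + auto components + paper rolls + glassware cases + electronics pallets — 27 m³, 5827 total.
An exhaustive check of the 256 subsets confirms 5827.

5827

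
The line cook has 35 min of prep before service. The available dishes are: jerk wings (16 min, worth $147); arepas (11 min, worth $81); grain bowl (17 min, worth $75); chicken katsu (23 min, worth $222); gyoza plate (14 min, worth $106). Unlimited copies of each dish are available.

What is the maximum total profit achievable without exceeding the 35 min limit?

By profit per min: chicken katsu 9.65, jerk wings 9.19, gyoza plate 7.57 lead.
The ratio ordering already packs tightly: arepas + chicken katsu, 34 min, 303.
No other feasible combination exceeds 303.

303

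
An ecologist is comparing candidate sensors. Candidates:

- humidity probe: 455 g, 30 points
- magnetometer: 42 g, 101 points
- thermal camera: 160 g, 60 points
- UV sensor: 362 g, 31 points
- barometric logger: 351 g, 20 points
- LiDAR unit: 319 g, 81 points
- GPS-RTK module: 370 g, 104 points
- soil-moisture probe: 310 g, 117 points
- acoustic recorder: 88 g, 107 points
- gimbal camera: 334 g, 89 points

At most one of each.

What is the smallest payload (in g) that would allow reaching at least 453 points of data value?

919

Look for the lowest-payload combination reaching 453.
Taking magnetometer + thermal camera + LiDAR unit + soil-moisture probe + acoustic recorder gives 466 (≥ 453) for 919 g.
No combination under 919 g hits 453.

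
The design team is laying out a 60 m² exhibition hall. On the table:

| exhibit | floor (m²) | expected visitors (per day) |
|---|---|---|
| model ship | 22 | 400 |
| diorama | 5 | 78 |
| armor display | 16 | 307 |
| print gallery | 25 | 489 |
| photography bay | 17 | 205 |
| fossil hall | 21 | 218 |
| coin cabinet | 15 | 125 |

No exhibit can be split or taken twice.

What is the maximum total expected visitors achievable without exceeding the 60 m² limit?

1001

A density-first pass picks diorama + armor display + print gallery — 874 at 46 m².
Dropping diorama frees 5 m²; slotting in photography bay (17 m²) lifts the total to 1001 at 58 m².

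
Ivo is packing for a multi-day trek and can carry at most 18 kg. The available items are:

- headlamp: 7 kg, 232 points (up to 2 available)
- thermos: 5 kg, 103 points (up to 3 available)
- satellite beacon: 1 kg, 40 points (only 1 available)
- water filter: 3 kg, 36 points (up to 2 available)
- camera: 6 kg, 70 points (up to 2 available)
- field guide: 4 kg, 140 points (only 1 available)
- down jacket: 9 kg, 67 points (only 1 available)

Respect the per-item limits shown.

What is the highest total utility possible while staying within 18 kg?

604

Greedy by ratio would take headlamp + thermos + satellite beacon + field guide: 17 kg used, total 515.
Replace thermos and satellite beacon with headlamp: the trade gains 89 net, giving 604 at 18 kg.
Nothing else within 18 kg beats 604.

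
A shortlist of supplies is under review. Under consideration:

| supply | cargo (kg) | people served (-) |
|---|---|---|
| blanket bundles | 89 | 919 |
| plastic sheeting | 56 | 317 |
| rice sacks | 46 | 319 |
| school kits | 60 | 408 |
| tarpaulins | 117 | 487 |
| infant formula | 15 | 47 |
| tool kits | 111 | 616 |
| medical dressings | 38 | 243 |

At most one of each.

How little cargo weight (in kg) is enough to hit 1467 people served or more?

Need the lightest bundle worth ≥ 1467.
Taking blanket bundles + rice sacks + medical dressings gives 1481 (≥ 1467) for 173 kg.
No combination under 173 kg hits 1467.

173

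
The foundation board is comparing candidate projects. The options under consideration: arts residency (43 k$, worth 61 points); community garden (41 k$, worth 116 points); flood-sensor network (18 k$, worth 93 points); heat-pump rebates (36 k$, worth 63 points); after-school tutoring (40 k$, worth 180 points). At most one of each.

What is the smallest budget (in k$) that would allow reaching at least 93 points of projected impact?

18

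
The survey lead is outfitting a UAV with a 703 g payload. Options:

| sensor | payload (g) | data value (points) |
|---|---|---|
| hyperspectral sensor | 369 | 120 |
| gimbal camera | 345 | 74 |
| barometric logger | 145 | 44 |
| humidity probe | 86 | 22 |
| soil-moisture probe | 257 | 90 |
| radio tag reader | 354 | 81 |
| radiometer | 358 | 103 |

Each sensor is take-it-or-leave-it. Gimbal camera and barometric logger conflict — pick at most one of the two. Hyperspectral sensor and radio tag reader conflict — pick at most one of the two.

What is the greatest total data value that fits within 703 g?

215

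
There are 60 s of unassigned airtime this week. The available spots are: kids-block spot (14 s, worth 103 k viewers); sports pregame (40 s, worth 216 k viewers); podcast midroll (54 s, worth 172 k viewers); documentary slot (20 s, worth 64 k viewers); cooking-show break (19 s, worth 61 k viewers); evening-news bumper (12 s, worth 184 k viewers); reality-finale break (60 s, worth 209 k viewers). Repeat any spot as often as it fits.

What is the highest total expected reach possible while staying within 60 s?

920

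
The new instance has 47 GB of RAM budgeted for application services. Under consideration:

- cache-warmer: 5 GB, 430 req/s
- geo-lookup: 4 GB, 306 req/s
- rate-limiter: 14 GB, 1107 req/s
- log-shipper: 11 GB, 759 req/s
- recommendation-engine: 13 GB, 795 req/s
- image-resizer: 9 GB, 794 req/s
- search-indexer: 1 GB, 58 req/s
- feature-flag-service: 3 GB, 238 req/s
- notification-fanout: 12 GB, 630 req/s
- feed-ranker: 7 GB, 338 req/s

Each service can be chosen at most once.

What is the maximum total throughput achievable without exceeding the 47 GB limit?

3692

Best packing: cache-warmer + geo-lookup + rate-limiter + log-shipper + image-resizer + search-indexer + feature-flag-service — 47 GB, 3692 total.
The closest alternative, cache-warmer + geo-lookup + rate-limiter + log-shipper + image-resizer + feature-flag-service, reaches only 3634.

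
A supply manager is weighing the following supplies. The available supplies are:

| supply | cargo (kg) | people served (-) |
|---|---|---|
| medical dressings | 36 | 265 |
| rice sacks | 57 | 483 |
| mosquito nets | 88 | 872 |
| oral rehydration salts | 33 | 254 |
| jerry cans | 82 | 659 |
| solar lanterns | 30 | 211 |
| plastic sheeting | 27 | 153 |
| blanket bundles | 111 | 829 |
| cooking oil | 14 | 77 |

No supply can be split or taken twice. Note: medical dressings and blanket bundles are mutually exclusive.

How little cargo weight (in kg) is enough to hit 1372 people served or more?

Need the lightest bundle worth ≥ 1372.
Taking medical dressings + mosquito nets + oral rehydration salts gives 1391 (≥ 1372) for 157 kg.
No combination under 157 kg hits 1372.

157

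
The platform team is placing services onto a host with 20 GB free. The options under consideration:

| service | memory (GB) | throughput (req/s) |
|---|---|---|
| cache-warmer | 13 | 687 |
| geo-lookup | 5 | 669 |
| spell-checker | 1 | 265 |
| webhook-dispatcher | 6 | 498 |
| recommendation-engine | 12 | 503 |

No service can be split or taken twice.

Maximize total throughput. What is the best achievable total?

Density check — spell-checker 265.00, geo-lookup 133.80, webhook-dispatcher 83.00 are the best per GB.
Greedy by ratio would take geo-lookup + spell-checker + webhook-dispatcher: 12 GB used, total 1432.
Dropping webhook-dispatcher frees 6 GB; slotting in cache-warmer (13 GB) lifts the total to 1621 at 19 GB.

1621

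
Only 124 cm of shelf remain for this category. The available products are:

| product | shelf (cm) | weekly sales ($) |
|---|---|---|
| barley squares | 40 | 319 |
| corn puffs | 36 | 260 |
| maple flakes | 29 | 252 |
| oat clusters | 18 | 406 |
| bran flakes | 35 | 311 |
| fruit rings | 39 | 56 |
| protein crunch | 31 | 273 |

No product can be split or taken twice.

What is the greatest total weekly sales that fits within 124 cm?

1309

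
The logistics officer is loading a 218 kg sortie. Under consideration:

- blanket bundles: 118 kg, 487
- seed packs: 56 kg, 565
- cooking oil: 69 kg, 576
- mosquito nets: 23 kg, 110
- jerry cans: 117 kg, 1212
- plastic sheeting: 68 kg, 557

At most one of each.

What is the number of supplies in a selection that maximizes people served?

Optimal total is 1898.
cooking oil + mosquito nets + jerry cans hits 1898 at 209 kg.
Any selection reaching 1898 contains exactly 3 supplies.

3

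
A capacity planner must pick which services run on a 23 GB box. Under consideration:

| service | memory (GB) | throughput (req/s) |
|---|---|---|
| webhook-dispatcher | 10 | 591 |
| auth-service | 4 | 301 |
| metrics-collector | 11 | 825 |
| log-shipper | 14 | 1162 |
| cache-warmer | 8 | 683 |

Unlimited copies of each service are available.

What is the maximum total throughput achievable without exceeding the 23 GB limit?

Ranking by ratio (throughput/GB): cache-warmer 85.38, log-shipper 83.00, auth-service 75.25, metrics-collector 75.00.
Filling by ratio: auth-service + 2×cache-warmer for 1667, with 3 GB left unused.
The 12 GB tied up in auth-service and cache-warmer is better spent on log-shipper — total rises to 1845 (22 GB).

1845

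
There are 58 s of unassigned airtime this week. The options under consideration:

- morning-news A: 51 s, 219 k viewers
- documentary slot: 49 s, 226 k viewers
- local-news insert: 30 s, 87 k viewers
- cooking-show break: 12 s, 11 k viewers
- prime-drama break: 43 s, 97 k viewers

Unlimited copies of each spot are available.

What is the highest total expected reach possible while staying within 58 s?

226

Ranking by ratio (expected reach/s): documentary slot 4.61, morning-news A 4.29, local-news insert 2.90, prime-drama break 2.26.
Best packing: documentary slot — 49 s, 226 total.
That's the maximum — no swap from here does better than 226.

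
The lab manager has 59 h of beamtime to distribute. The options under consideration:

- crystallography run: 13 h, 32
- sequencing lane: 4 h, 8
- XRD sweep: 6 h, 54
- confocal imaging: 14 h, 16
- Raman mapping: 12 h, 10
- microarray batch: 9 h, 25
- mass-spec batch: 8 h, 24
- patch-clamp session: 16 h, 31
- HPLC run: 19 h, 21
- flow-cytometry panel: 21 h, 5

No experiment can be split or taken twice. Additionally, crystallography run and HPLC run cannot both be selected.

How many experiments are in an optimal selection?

Best achievable expected citations is 174.
crystallography run + sequencing lane + XRD sweep + microarray batch + mass-spec batch + patch-clamp session hits 174 at 56 h.
All optima have 6 experiments.

6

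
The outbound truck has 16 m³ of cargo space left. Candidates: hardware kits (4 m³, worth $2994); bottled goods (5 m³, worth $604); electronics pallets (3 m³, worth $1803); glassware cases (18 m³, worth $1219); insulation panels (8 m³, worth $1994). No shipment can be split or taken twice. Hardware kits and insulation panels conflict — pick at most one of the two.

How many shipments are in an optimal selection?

Optimal total is 5401.
For example hardware kits + bottled goods + electronics pallets achieves it, using 12 m³.
Any selection reaching 5401 contains exactly 3 shipments.

3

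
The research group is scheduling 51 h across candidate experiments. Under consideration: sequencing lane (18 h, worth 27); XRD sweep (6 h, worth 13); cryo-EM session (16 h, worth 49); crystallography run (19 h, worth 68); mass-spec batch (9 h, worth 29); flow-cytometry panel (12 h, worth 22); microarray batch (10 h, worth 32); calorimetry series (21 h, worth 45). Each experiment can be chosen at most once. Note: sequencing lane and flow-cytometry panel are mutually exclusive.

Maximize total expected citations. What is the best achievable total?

Filling by ratio: XRD sweep + crystallography run + mass-spec batch + microarray batch for 142, with 7 h left unused.
The 9 h tied up in mass-spec batch is better spent on cryo-EM session — total rises to 162 (51 h).
An exhaustive check of the 256 subsets confirms 162.

162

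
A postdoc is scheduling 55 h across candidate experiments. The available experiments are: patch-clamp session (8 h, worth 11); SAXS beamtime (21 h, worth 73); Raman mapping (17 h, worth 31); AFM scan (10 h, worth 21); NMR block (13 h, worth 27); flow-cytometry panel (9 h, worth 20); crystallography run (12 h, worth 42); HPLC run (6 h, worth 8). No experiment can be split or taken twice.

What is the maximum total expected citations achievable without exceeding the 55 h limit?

Greedy by ratio would take SAXS beamtime + AFM scan + flow-cytometry panel + crystallography run: 52 h used, total 156.
Replace AFM scan with NMR block: the trade gains 6 net, giving 162 at 55 h.

162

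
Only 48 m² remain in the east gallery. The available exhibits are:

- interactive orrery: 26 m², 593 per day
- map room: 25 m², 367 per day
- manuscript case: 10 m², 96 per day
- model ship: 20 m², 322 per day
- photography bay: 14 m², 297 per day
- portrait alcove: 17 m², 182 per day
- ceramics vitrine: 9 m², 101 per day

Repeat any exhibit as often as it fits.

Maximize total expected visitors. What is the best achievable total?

916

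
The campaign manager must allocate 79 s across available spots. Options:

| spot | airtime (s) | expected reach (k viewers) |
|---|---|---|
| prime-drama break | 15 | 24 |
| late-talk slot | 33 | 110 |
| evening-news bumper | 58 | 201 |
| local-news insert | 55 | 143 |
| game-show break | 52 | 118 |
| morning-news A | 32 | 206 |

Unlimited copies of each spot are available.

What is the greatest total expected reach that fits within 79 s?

436

Density check — morning-news A 6.44, evening-news bumper 3.47, late-talk slot 3.33 are the best per s.
Prime-drama break + 2×morning-news A uses 79 of the 79 s and totals 436.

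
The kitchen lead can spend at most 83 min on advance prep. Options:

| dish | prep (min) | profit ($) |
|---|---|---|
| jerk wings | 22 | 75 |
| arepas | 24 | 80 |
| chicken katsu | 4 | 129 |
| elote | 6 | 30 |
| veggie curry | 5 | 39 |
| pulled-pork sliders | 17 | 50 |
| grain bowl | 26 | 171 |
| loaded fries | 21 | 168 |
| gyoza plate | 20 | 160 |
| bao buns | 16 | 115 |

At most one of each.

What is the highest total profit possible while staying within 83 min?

By profit per min: chicken katsu 32.25, loaded fries 8.00, gyoza plate 8.00, veggie curry 7.80 lead.
A density-first pass picks chicken katsu + elote + veggie curry + loaded fries + gyoza plate + bao buns — 641 at 72 min.
Replace bao buns with grain bowl: the trade gains 56 net, giving 697 at 82 min.
Next best is chicken katsu + veggie curry + grain bowl + loaded fries + gyoza plate at 667 (76 min) — short by 30.

697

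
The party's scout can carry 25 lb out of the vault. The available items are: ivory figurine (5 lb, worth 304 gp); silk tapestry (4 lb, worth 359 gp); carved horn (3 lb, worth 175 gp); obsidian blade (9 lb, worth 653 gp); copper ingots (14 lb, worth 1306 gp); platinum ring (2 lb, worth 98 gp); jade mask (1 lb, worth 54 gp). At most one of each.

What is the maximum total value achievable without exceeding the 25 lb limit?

Taking the top-ratio items first gives ivory figurine + silk tapestry + copper ingots + jade mask for 2023 (24 lb).
The 1 lb tied up in jade mask is better spent on platinum ring — total rises to 2067 (25 lb).
Next best is obsidian blade + copper ingots + platinum ring at 2057 (25 lb) — short by 10.

2067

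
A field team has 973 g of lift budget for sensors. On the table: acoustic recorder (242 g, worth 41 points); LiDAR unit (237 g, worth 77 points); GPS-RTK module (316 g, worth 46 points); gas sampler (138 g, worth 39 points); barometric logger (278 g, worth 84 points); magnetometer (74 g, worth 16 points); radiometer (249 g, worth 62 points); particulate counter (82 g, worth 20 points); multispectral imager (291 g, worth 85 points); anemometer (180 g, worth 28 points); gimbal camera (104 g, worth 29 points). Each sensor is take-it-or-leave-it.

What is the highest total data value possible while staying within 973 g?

285

The ratio ordering already packs tightly: LiDAR unit + gas sampler + barometric logger + multispectral imager, 944 g, 285.
Next best is LiDAR unit + barometric logger + magnetometer + particulate counter + multispectral imager at 282 (962 g) — short by 3.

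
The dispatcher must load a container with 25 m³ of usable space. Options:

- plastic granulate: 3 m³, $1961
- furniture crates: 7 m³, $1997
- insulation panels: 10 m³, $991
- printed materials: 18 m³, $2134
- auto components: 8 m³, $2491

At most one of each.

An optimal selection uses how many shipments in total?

3

Optimal total is 6449.
One optimal bundle: plastic granulate + furniture crates + auto components (18 m³).
Any selection reaching 6449 contains exactly 3 shipments.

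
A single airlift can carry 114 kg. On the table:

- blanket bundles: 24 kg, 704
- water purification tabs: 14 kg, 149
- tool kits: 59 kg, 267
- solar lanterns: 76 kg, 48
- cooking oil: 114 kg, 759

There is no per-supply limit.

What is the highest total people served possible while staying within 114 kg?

Best packing: 4×blanket bundles + water purification tabs — 110 kg, 2965 total.
Every other selection either busts 114 kg or fails to beat 2965.

2965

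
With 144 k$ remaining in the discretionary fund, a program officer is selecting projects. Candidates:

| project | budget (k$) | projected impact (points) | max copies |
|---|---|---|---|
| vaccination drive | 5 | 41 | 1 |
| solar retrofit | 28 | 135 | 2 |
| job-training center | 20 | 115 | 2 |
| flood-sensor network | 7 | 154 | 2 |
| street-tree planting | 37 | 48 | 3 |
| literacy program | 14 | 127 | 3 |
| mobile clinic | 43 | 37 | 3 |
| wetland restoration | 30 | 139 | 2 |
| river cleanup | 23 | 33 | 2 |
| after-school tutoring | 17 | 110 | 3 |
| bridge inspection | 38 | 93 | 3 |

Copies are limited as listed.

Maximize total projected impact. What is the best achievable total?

Ranking by ratio (projected impact/k$): flood-sensor network 22.00, literacy program 9.07, vaccination drive 8.20.
The ratio heuristic lands on vaccination drive + job-training center + 2×flood-sensor network + 3×literacy program + 3×after-school tutoring (1175) but leaves 12 k$ idle.
Dropping after-school tutoring frees 17 k$; slotting in solar retrofit (28 k$) lifts the total to 1200 at 143 k$.

1200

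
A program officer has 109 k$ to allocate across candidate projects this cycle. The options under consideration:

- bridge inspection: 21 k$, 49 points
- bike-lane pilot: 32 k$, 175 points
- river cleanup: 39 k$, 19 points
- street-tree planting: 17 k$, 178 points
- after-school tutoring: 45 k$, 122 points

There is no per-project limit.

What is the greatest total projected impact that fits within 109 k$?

1068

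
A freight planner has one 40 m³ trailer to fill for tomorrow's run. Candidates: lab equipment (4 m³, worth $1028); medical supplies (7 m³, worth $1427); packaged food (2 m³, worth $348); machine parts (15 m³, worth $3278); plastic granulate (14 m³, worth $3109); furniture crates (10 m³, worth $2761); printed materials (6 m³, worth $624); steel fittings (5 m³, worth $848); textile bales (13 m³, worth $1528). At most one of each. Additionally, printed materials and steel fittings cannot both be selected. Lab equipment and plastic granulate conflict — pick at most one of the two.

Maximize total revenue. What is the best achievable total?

Best packing: machine parts + plastic granulate + furniture crates — 39 m³, 9148 total.
Every other selection either busts 40 m³ or breaks a pairing rule or fails to beat 9148.

9148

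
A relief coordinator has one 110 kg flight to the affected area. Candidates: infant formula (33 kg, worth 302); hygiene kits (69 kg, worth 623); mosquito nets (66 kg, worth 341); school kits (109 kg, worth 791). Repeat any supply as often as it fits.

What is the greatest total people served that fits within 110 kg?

925

A density-first pass picks 3×infant formula — 906 at 99 kg.
Replace 2×infant formula with hygiene kits: the trade gains 19 net, giving 925 at 102 kg.
Nothing else within 110 kg beats 925.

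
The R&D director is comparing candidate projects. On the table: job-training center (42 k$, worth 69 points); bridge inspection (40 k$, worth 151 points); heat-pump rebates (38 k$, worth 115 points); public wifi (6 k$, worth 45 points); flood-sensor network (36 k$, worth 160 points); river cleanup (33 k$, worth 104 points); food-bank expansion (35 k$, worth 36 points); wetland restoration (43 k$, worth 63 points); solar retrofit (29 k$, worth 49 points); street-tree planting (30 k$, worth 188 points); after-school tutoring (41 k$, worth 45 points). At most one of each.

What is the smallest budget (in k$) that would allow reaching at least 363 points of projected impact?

72

Minimise k$ subject to total projected impact ≥ 363.
Taking public wifi + flood-sensor network + street-tree planting gives 393 (≥ 363) for 72 k$.
No combination under 72 k$ hits 363.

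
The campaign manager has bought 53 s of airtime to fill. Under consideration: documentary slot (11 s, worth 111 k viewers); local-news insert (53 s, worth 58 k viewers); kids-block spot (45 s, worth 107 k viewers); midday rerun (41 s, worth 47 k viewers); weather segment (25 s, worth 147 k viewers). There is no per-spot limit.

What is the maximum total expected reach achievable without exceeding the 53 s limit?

The ratio ordering already packs tightly: 4×documentary slot, 44 s, 444.
Nothing else within 53 s beats 444.

444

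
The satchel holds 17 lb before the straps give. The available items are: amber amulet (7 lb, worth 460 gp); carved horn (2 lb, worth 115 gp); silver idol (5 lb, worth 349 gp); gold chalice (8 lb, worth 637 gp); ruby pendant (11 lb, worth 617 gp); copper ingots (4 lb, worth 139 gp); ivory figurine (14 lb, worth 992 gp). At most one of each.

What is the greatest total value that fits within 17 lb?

1212

Greedy by ratio would take carved horn + silver idol + gold chalice: 15 lb used, total 1101.
Replace silver idol with amber amulet: the trade gains 111 net, giving 1212 at 17 lb.
No other feasible combination exceeds 1212.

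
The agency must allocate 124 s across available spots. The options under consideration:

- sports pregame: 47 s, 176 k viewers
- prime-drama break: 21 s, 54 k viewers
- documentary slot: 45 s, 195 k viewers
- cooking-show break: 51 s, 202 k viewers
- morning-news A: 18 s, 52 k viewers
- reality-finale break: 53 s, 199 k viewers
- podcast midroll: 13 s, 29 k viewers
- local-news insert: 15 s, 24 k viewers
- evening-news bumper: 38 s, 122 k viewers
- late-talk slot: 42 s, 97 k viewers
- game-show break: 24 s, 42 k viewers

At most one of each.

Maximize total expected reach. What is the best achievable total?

453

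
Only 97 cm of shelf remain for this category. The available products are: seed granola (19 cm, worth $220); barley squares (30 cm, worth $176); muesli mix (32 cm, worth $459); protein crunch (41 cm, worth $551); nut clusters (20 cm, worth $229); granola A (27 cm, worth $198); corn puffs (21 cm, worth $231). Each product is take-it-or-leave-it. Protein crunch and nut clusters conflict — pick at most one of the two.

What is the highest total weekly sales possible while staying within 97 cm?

1241

By weekly sales per cm: muesli mix 14.34, protein crunch 13.44, seed granola 11.58 lead.
Taking the top-ratio products first gives seed granola + muesli mix + protein crunch for 1230 (92 cm).
The 19 cm tied up in seed granola is better spent on corn puffs — total rises to 1241 (94 cm).
Next best is seed granola + muesli mix + protein crunch at 1230 (92 cm) — short by 11.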